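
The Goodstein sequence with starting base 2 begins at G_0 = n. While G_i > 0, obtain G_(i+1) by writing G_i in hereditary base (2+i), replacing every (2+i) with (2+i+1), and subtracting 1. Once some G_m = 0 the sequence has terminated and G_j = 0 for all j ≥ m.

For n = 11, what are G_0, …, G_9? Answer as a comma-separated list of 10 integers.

G_0 = 11. HB_2(11) = 2^(2 + 1) + 2 + 1. Bump = 85. G_1 = 84.
G_1 = 84. HB_3(84) = 3^(3 + 1) + 3. Bump = 1028. G_2 = 1027.
G_2 = 1027. HB_4(1027) = 4^(4 + 1) + 3. Bump = 15628. G_3 = 15627.
G_3 = 15627. HB_5(15627) = 5^(5 + 1) + 2. Bump = 279938. G_4 = 279937.
G_4 = 279937. HB_6(279937) = 6^(6 + 1) + 1. Bump = 5764802. G_5 = 5764801.
G_5 = 5764801. HB_7(5764801) = 7^(7 + 1). Bump = 134217728. G_6 = 134217727.
G_6 = 134217727. HB_8(134217727) = 7·8^8 + 7·8^7 + 7·8^6 + 7·8^5 + 7·8^4 + 7·8^3 + 7·8^2 + 7·8 + 7. Bump = 2749609303. G_7 = 2749609302.
G_7 = 2749609302. HB_9(2749609302) = 7·9^9 + 7·9^7 + 7·9^6 + 7·9^5 + 7·9^4 + 7·9^3 + 7·9^2 + 7·9 + 6. Bump = 70077777776. G_8 = 70077777775.
G_8 = 70077777775. HB_10(70077777775) = 7·10^10 + 7·10^7 + 7·10^6 + 7·10^5 + 7·10^4 + 7·10^3 + 7·10^2 + 7·10 + 5. Bump = 1997331745491. G_9 = 1997331745490.

11, 84, 1027, 15627, 279937, 5764801, 134217727, 2749609302, 70077777775, 1997331745490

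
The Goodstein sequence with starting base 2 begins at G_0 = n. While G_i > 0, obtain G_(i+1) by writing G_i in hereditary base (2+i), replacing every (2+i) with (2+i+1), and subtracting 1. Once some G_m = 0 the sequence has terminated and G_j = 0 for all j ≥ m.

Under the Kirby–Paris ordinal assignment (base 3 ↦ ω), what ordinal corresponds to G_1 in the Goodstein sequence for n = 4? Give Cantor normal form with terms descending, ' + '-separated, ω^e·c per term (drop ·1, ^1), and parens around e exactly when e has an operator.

ω^2·2 + ω·2 + 2

4 —HB2→ 2^2 —bump→ 3^3 = 27 —(−1)→ 26
26 —HB3→ 2·3^2 + 2·3 + 2 —bump→ 2·4^2 + 2·4 + 2 = 42 —(−1)→ 41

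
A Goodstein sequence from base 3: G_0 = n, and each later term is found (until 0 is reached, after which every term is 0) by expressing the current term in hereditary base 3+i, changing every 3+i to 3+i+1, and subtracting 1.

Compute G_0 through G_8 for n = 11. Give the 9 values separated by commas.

11, 17, 25, 35, 39, 43, 47, 51, 55

step 0: 11 = 3^2 + 2; sub 4 for 3: 4^2 + 2; = 18; G_1 = 18−1 = 17
step 1: 17 = 4^2 + 1; sub 5 for 4: 5^2 + 1; = 26; G_2 = 26−1 = 25
step 2: 25 = 5^2; sub 6 for 5: 6^2; = 36; G_3 = 36−1 = 35
step 3: 35 = 5·6 + 5; sub 7 for 6: 5·7 + 5; = 40; G_4 = 40−1 = 39
step 4: 39 = 5·7 + 4; sub 8 for 7: 5·8 + 4; = 44; G_5 = 44−1 = 43
step 5: 43 = 5·8 + 3; sub 9 for 8: 5·9 + 3; = 48; G_6 = 48−1 = 47
step 6: 47 = 5·9 + 2; sub 10 for 9: 5·10 + 2; = 52; G_7 = 52−1 = 51
step 7: 51 = 5·10 + 1; sub 11 for 10: 5·11 + 1; = 56; G_8 = 56−1 = 55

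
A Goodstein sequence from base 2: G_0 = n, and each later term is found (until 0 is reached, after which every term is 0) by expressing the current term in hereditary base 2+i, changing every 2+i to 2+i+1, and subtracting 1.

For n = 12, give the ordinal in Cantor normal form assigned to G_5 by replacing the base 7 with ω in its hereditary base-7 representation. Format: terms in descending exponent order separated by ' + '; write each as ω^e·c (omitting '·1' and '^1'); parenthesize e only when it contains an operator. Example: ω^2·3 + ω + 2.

ω^(ω + 1) + ω^2·2 + ω + 4

(0) 12|_2 = 2^(2 + 1) + 2^2 ↦ 3^(3 + 1) + 3^3|_3 = 108 ⇒ 107
(1) 107|_3 = 3^(3 + 1) + 2·3^2 + 2·3 + 2 ↦ 4^(4 + 1) + 2·4^2 + 2·4 + 2|_4 = 1066 ⇒ 1065
(2) 1065|_4 = 4^(4 + 1) + 2·4^2 + 2·4 + 1 ↦ 5^(5 + 1) + 2·5^2 + 2·5 + 1|_5 = 15686 ⇒ 15685
(3) 15685|_5 = 5^(5 + 1) + 2·5^2 + 2·5 ↦ 6^(6 + 1) + 2·6^2 + 2·6|_6 = 280020 ⇒ 280019
(4) 280019|_6 = 6^(6 + 1) + 2·6^2 + 6 + 5 ↦ 7^(7 + 1) + 2·7^2 + 7 + 5|_7 = 5764911 ⇒ 5764910
(5) 5764910|_7 = 7^(7 + 1) + 2·7^2 + 7 + 4 ↦ 8^(8 + 1) + 2·8^2 + 8 + 4|_8 = 134217868 ⇒ 134217867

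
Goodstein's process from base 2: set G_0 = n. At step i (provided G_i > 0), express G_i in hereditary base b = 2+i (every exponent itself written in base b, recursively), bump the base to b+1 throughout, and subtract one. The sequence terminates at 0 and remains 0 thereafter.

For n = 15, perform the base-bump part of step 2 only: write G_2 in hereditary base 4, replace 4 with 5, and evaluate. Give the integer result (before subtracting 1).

18753

[0] 15 ≡ 2^(2 + 1) + 2^2 + 2 + 1 (base 2). Lift 3: 112. −1: 111.
[1] 111 ≡ 3^(3 + 1) + 3^3 + 3 (base 3). Lift 4: 1284. −1: 1283.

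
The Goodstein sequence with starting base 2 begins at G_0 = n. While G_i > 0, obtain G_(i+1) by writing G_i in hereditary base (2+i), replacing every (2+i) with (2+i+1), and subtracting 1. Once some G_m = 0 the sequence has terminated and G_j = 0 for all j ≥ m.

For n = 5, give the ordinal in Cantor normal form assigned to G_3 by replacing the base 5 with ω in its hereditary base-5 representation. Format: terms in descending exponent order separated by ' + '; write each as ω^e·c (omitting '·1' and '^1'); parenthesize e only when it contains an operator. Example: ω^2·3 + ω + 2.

base 2: 5 = 2^2 + 1; at 3: 3^3 + 1 = 28; next = 27
base 3: 27 = 3^3; at 4: 4^4 = 256; next = 255
base 4: 255 = 3·4^3 + 3·4^2 + 3·4 + 3; at 5: 3·5^3 + 3·5^2 + 3·5 + 3 = 468; next = 467
base 5: 467 = 3·5^3 + 3·5^2 + 3·5 + 2; at 6: 3·6^3 + 3·6^2 + 3·6 + 2 = 776; next = 775

ω^3·3 + ω^2·3 + ω·3 + 2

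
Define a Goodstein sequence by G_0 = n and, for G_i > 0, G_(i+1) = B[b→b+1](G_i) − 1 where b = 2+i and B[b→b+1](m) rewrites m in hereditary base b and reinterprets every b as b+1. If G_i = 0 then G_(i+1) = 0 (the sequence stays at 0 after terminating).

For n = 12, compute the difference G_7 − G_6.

3352566707

G_0 = 12. HB_2(12) = 2^(2 + 1) + 2^2. Bump = 108. G_1 = 107.
G_1 = 107. HB_3(107) = 3^(3 + 1) + 2·3^2 + 2·3 + 2. Bump = 1066. G_2 = 1065.
G_2 = 1065. HB_4(1065) = 4^(4 + 1) + 2·4^2 + 2·4 + 1. Bump = 15686. G_3 = 15685.
G_3 = 15685. HB_5(15685) = 5^(5 + 1) + 2·5^2 + 2·5. Bump = 280020. G_4 = 280019.
G_4 = 280019. HB_6(280019) = 6^(6 + 1) + 2·6^2 + 6 + 5. Bump = 5764911. G_5 = 5764910.
G_5 = 5764910. HB_7(5764910) = 7^(7 + 1) + 2·7^2 + 7 + 4. Bump = 134217868. G_6 = 134217867.
G_6 = 134217867. HB_8(134217867) = 8^(8 + 1) + 2·8^2 + 8 + 3. Bump = 3486784575. G_7 = 3486784574.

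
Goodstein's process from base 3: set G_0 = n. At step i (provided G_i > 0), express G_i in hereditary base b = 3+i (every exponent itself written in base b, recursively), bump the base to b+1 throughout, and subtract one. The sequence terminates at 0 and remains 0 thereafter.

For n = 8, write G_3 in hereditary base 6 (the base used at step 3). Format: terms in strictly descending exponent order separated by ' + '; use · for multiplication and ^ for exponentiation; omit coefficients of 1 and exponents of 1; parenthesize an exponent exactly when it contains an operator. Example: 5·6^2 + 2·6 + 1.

G_0 = 8. HB_3(8) = 2·3 + 2. Bump = 10. G_1 = 9.
G_1 = 9. HB_4(9) = 2·4 + 1. Bump = 11. G_2 = 10.
G_2 = 10. HB_5(10) = 2·5. Bump = 12. G_3 = 11.
G_3 = 11. HB_6(11) = 6 + 5. Bump = 12. G_4 = 11.

6 + 5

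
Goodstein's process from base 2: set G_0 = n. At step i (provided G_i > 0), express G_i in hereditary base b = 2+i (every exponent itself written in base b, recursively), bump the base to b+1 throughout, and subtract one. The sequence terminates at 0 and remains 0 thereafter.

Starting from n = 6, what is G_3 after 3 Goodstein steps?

[0] 6 ≡ 2^2 + 2 (base 2). Lift 3: 30. −1: 29.
[1] 29 ≡ 3^3 + 2 (base 3). Lift 4: 258. −1: 257.
[2] 257 ≡ 4^4 + 1 (base 4). Lift 5: 3126. −1: 3125.
[3] 3125 ≡ 5^5 (base 5). Lift 6: 46656. −1: 46655.

3125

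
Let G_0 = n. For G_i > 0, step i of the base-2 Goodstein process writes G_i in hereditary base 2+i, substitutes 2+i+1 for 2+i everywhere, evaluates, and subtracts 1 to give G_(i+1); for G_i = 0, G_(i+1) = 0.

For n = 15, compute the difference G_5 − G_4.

G_0=15  [base 2] 2^(2 + 1) + 2^2 + 2 + 1  →[2↦3]→  3^(3 + 1) + 3^3 + 3 + 1 = 112  −1 ⇒ G_1=111
G_1=111  [base 3] 3^(3 + 1) + 3^3 + 3  →[3↦4]→  4^(4 + 1) + 4^4 + 4 = 1284  −1 ⇒ G_2=1283
G_2=1283  [base 4] 4^(4 + 1) + 4^4 + 3  →[4↦5]→  5^(5 + 1) + 5^5 + 3 = 18753  −1 ⇒ G_3=18752
G_3=18752  [base 5] 5^(5 + 1) + 5^5 + 2  →[5↦6]→  6^(6 + 1) + 6^6 + 2 = 326594  −1 ⇒ G_4=326593
G_4=326593  [base 6] 6^(6 + 1) + 6^6 + 1  →[6↦7]→  7^(7 + 1) + 7^7 + 1 = 6588345  −1 ⇒ G_5=6588344

6261751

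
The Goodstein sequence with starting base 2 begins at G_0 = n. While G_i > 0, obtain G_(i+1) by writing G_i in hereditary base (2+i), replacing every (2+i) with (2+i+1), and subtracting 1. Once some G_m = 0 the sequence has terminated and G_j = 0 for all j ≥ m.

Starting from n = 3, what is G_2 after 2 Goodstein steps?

3 —HB2→ 2 + 1 —bump→ 3 + 1 = 4 —(−1)→ 3
3 —HB3→ 3 —bump→ 4 = 4 —(−1)→ 3
3 —HB4→ 3 —bump→ 3 = 3 —(−1)→ 2

3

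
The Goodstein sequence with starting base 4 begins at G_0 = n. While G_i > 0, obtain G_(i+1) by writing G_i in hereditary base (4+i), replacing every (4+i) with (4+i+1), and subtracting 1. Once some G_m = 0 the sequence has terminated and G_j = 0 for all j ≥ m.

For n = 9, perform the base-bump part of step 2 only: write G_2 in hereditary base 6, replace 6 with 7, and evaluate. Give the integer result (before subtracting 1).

G_0=9  [base 4] 2·4 + 1  →[4↦5]→  2·5 + 1 = 11  −1 ⇒ G_1=10
G_1=10  [base 5] 2·5  →[5↦6]→  2·6 = 12  −1 ⇒ G_2=11
G_2=11  [base 6] 6 + 5  →[6↦7]→  7 + 5 = 12  −1 ⇒ G_3=11

12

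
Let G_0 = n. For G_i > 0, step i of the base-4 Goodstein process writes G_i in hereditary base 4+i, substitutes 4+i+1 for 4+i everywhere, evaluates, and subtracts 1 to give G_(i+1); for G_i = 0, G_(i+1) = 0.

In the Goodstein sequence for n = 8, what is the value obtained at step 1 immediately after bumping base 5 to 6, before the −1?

10

step 0: 8 = 2·4; sub 5 for 4: 2·5; = 10; G_1 = 10−1 = 9
step 1: 9 = 5 + 4; sub 6 for 5: 6 + 4; = 10; G_2 = 10−1 = 9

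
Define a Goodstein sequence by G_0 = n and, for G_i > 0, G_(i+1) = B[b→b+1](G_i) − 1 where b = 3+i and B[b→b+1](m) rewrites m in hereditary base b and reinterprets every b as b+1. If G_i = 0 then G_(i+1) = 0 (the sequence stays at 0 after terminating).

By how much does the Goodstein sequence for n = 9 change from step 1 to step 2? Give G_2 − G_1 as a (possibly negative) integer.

2

base 3: 9 = 3^2; at 4: 4^2 = 16; next = 15
base 4: 15 = 3·4 + 3; at 5: 3·5 + 3 = 18; next = 17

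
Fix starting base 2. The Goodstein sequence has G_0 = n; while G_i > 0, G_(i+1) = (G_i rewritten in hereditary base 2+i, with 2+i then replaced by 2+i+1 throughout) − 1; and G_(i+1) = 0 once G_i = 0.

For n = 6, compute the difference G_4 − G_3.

[0] 6 ≡ 2^2 + 2 (base 2). Lift 3: 30. −1: 29.
[1] 29 ≡ 3^3 + 2 (base 3). Lift 4: 258. −1: 257.
[2] 257 ≡ 4^4 + 1 (base 4). Lift 5: 3126. −1: 3125.
[3] 3125 ≡ 5^5 (base 5). Lift 6: 46656. −1: 46655.

43530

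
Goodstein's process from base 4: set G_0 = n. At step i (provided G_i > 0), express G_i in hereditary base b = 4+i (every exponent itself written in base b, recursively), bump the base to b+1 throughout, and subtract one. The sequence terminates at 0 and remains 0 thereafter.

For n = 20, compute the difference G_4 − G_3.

step 0: 20 = 4^2 + 4; sub 5 for 4: 5^2 + 5; = 30; G_1 = 30−1 = 29
step 1: 29 = 5^2 + 4; sub 6 for 5: 6^2 + 4; = 40; G_2 = 40−1 = 39
step 2: 39 = 6^2 + 3; sub 7 for 6: 7^2 + 3; = 52; G_3 = 52−1 = 51
step 3: 51 = 7^2 + 2; sub 8 for 7: 8^2 + 2; = 66; G_4 = 66−1 = 65

14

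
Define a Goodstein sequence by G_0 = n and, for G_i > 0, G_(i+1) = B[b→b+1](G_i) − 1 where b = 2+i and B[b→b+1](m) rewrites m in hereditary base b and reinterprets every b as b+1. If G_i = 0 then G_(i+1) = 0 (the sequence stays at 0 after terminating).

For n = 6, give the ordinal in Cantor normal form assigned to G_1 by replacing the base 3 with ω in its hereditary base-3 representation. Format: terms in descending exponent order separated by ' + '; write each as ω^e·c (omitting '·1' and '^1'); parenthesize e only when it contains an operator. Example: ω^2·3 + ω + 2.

6 —HB2→ 2^2 + 2 —bump→ 3^3 + 3 = 30 —(−1)→ 29
29 —HB3→ 3^3 + 2 —bump→ 4^4 + 2 = 258 —(−1)→ 257

ω^ω + 2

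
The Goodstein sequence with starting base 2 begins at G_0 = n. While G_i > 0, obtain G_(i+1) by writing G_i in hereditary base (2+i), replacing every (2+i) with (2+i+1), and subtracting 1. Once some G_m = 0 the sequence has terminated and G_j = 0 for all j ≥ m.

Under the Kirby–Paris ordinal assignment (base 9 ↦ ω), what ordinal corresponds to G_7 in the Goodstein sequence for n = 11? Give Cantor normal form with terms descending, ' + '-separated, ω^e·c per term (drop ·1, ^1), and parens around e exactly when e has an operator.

i=0: 11 = 2^(2 + 1) + 2 + 1 (b=2); 2→3: 3^(3 + 1) + 3 + 1 = 85; 85−1 = 84
i=1: 84 = 3^(3 + 1) + 3 (b=3); 3→4: 4^(4 + 1) + 4 = 1028; 1028−1 = 1027
i=2: 1027 = 4^(4 + 1) + 3 (b=4); 4→5: 5^(5 + 1) + 3 = 15628; 15628−1 = 15627
i=3: 15627 = 5^(5 + 1) + 2 (b=5); 5→6: 6^(6 + 1) + 2 = 279938; 279938−1 = 279937
i=4: 279937 = 6^(6 + 1) + 1 (b=6); 6→7: 7^(7 + 1) + 1 = 5764802; 5764802−1 = 5764801
i=5: 5764801 = 7^(7 + 1) (b=7); 7→8: 8^(8 + 1) = 134217728; 134217728−1 = 134217727
i=6: 134217727 = 7·8^8 + 7·8^7 + 7·8^6 + 7·8^5 + 7·8^4 + 7·8^3 + 7·8^2 + 7·8 + 7 (b=8); 8→9: 7·9^9 + 7·9^7 + 7·9^6 + 7·9^5 + 7·9^4 + 7·9^3 + 7·9^2 + 7·9 + 7 = 2749609303; 2749609303−1 = 2749609302
i=7: 2749609302 = 7·9^9 + 7·9^7 + 7·9^6 + 7·9^5 + 7·9^4 + 7·9^3 + 7·9^2 + 7·9 + 6 (b=9); 9→10: 7·10^10 + 7·10^7 + 7·10^6 + 7·10^5 + 7·10^4 + 7·10^3 + 7·10^2 + 7·10 + 6 = 70077777776; 70077777776−1 = 70077777775

ω^ω·7 + ω^7·7 + ω^6·7 + ω^5·7 + ω^4·7 + ω^3·7 + ω^2·7 + ω·7 + 6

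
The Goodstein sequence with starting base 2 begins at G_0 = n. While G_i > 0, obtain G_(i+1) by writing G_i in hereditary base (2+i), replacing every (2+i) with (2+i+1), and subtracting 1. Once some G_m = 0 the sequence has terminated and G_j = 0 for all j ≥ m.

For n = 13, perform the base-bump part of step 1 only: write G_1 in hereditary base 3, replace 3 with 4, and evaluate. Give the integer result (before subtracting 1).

G_0=13  [base 2] 2^(2 + 1) + 2^2 + 1  →[2↦3]→  3^(3 + 1) + 3^3 + 1 = 109  −1 ⇒ G_1=108
G_1=108  [base 3] 3^(3 + 1) + 3^3  →[3↦4]→  4^(4 + 1) + 4^4 = 1280  −1 ⇒ G_2=1279

1280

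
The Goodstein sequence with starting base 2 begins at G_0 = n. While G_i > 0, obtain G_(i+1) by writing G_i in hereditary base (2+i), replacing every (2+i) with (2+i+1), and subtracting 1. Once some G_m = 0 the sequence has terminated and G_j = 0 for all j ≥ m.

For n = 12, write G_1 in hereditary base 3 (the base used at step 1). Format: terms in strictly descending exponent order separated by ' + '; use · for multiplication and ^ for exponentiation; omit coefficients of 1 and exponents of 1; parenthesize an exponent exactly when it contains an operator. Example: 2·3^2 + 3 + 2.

12 —HB2→ 2^(2 + 1) + 2^2 —bump→ 3^(3 + 1) + 3^3 = 108 —(−1)→ 107
107 —HB3→ 3^(3 + 1) + 2·3^2 + 2·3 + 2 —bump→ 4^(4 + 1) + 2·4^2 + 2·4 + 2 = 1066 —(−1)→ 1065

3^(3 + 1) + 2·3^2 + 2·3 + 2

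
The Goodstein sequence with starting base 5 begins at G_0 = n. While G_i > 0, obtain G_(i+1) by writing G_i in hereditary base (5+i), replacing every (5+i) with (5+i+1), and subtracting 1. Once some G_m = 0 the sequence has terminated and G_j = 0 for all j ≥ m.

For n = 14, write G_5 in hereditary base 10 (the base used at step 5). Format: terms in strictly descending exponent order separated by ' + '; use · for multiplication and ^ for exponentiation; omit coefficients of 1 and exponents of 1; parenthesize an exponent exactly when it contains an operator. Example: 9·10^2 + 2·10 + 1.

G_0 = 14. HB_5(14) = 2·5 + 4. Bump = 16. G_1 = 15.
G_1 = 15. HB_6(15) = 2·6 + 3. Bump = 17. G_2 = 16.
G_2 = 16. HB_7(16) = 2·7 + 2. Bump = 18. G_3 = 17.
G_3 = 17. HB_8(17) = 2·8 + 1. Bump = 19. G_4 = 18.
G_4 = 18. HB_9(18) = 2·9. Bump = 20. G_5 = 19.
G_5 = 19. HB_10(19) = 10 + 9. Bump = 20. G_6 = 19.

10 + 9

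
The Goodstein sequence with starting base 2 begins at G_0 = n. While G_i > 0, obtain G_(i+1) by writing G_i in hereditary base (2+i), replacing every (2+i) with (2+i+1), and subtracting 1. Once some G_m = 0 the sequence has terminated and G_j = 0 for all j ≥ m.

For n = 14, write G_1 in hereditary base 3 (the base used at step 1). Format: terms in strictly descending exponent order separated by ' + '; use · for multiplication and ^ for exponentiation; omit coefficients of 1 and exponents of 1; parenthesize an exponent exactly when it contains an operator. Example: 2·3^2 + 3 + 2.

i=0: 14 = 2^(2 + 1) + 2^2 + 2 (b=2); 2→3: 3^(3 + 1) + 3^3 + 3 = 111; 111−1 = 110
i=1: 110 = 3^(3 + 1) + 3^3 + 2 (b=3); 3→4: 4^(4 + 1) + 4^4 + 2 = 1282; 1282−1 = 1281

3^(3 + 1) + 3^3 + 2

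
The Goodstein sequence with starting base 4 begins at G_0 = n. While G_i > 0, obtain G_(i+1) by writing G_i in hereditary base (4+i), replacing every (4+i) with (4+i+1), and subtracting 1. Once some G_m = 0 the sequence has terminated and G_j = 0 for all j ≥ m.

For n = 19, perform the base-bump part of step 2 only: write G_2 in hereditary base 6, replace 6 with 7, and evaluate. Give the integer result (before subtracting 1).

50

G_0=19  [base 4] 4^2 + 3  →[4↦5]→  5^2 + 3 = 28  −1 ⇒ G_1=27
G_1=27  [base 5] 5^2 + 2  →[5↦6]→  6^2 + 2 = 38  −1 ⇒ G_2=37
G_2=37  [base 6] 6^2 + 1  →[6↦7]→  7^2 + 1 = 50  −1 ⇒ G_3=49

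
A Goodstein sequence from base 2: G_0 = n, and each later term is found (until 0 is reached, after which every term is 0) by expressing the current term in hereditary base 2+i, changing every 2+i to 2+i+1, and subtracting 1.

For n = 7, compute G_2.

259

step 0: 7 = 2^2 + 2 + 1; sub 3 for 2: 3^3 + 3 + 1; = 31; G_1 = 31−1 = 30
step 1: 30 = 3^3 + 3; sub 4 for 3: 4^4 + 4; = 260; G_2 = 260−1 = 259
step 2: 259 = 4^4 + 3; sub 5 for 4: 5^5 + 3; = 3128; G_3 = 3128−1 = 3127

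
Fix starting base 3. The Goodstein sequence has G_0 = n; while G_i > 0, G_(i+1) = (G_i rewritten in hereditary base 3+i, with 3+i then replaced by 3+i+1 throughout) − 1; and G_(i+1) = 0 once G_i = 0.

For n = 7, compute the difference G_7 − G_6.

(0) 7|_3 = 2·3 + 1 ↦ 2·4 + 1|_4 = 9 ⇒ 8
(1) 8|_4 = 2·4 ↦ 2·5|_5 = 10 ⇒ 9
(2) 9|_5 = 5 + 4 ↦ 6 + 4|_6 = 10 ⇒ 9
(3) 9|_6 = 6 + 3 ↦ 7 + 3|_7 = 10 ⇒ 9
(4) 9|_7 = 7 + 2 ↦ 8 + 2|_8 = 10 ⇒ 9
(5) 9|_8 = 8 + 1 ↦ 9 + 1|_9 = 10 ⇒ 9
(6) 9|_9 = 9 ↦ 10|_10 = 10 ⇒ 9

0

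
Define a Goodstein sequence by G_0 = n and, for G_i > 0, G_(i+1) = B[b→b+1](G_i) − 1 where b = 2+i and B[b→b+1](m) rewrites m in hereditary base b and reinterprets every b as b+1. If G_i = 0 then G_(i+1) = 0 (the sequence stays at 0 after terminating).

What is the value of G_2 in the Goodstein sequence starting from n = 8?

G_0=8  [base 2] 2^(2 + 1)  →[2↦3]→  3^(3 + 1) = 81  −1 ⇒ G_1=80
G_1=80  [base 3] 2·3^3 + 2·3^2 + 2·3 + 2  →[3↦4]→  2·4^4 + 2·4^2 + 2·4 + 2 = 554  −1 ⇒ G_2=553
G_2=553  [base 4] 2·4^4 + 2·4^2 + 2·4 + 1  →[4↦5]→  2·5^5 + 2·5^2 + 2·5 + 1 = 6311  −1 ⇒ G_3=6310

553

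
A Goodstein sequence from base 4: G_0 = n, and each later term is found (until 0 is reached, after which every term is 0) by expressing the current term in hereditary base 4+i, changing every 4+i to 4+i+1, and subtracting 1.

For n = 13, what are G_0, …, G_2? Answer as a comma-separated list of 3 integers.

G_0=13  [base 4] 3·4 + 1  →[4↦5]→  3·5 + 1 = 16  −1 ⇒ G_1=15
G_1=15  [base 5] 3·5  →[5↦6]→  3·6 = 18  −1 ⇒ G_2=17

13, 15, 17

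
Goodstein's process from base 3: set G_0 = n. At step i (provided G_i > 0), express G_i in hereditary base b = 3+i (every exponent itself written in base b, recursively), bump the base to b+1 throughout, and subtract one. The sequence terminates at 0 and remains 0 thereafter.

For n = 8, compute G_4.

11

[0] 8 ≡ 2·3 + 2 (base 3). Lift 4: 10. −1: 9.
[1] 9 ≡ 2·4 + 1 (base 4). Lift 5: 11. −1: 10.
[2] 10 ≡ 2·5 (base 5). Lift 6: 12. −1: 11.
[3] 11 ≡ 6 + 5 (base 6). Lift 7: 12. −1: 11.
[4] 11 ≡ 7 + 4 (base 7). Lift 8: 12. −1: 11.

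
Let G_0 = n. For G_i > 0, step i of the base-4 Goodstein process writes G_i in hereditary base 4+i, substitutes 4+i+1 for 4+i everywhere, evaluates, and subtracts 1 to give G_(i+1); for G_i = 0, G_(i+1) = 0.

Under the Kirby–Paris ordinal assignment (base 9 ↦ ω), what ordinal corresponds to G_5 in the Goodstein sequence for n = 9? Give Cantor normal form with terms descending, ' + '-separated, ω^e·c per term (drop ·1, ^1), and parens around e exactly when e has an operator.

ω + 2

(0) 9|_4 = 2·4 + 1 ↦ 2·5 + 1|_5 = 11 ⇒ 10
(1) 10|_5 = 2·5 ↦ 2·6|_6 = 12 ⇒ 11
(2) 11|_6 = 6 + 5 ↦ 7 + 5|_7 = 12 ⇒ 11
(3) 11|_7 = 7 + 4 ↦ 8 + 4|_8 = 12 ⇒ 11
(4) 11|_8 = 8 + 3 ↦ 9 + 3|_9 = 12 ⇒ 11
(5) 11|_9 = 9 + 2 ↦ 10 + 2|_10 = 12 ⇒ 11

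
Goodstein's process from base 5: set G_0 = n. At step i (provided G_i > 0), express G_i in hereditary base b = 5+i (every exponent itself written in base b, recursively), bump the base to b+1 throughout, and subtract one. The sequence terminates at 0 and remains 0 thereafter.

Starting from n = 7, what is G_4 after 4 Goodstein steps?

[0] 7 ≡ 5 + 2 (base 5). Lift 6: 8. −1: 7.
[1] 7 ≡ 6 + 1 (base 6). Lift 7: 8. −1: 7.
[2] 7 ≡ 7 (base 7). Lift 8: 8. −1: 7.
[3] 7 ≡ 7 (base 8). Lift 9: 7. −1: 6.
[4] 6 ≡ 6 (base 9). Lift 10: 6. −1: 5.

6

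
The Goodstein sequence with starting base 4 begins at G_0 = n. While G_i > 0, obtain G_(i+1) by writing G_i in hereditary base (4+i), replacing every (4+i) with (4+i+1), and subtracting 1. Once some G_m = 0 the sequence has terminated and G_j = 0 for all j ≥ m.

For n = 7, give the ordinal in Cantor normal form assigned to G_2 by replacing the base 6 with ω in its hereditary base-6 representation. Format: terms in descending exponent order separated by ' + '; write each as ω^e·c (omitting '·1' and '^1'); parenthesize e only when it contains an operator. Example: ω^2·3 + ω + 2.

ω + 1

7 —HB4→ 4 + 3 —bump→ 5 + 3 = 8 —(−1)→ 7
7 —HB5→ 5 + 2 —bump→ 6 + 2 = 8 —(−1)→ 7
7 —HB6→ 6 + 1 —bump→ 7 + 1 = 8 —(−1)→ 7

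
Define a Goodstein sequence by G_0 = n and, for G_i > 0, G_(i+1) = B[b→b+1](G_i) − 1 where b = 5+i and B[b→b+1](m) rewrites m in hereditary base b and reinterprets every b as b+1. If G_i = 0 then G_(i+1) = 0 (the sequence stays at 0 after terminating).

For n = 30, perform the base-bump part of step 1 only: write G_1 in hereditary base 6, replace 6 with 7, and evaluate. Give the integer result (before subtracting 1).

54

30 —HB5→ 5^2 + 5 —bump→ 6^2 + 6 = 42 —(−1)→ 41
41 —HB6→ 6^2 + 5 —bump→ 7^2 + 5 = 54 —(−1)→ 53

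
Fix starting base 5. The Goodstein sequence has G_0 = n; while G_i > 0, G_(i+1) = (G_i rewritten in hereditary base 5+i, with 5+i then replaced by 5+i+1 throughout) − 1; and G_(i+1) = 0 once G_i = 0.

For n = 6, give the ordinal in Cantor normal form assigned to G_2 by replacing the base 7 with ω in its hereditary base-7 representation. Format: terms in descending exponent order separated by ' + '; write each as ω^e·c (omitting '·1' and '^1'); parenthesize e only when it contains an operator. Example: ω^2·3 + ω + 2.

i=0: 6 = 5 + 1 (b=5); 5→6: 6 + 1 = 7; 7−1 = 6
i=1: 6 = 6 (b=6); 6→7: 7 = 7; 7−1 = 6
i=2: 6 = 6 (b=7); 7→8: 6 = 6; 6−1 = 5

6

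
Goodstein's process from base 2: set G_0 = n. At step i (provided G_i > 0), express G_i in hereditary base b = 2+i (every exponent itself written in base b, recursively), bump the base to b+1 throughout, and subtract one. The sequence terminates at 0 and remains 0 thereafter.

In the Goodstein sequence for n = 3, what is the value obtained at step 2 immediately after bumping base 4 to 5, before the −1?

base 2: 3 = 2 + 1; at 3: 3 + 1 = 4; next = 3
base 3: 3 = 3; at 4: 4 = 4; next = 3
base 4: 3 = 3; at 5: 3 = 3; next = 2

3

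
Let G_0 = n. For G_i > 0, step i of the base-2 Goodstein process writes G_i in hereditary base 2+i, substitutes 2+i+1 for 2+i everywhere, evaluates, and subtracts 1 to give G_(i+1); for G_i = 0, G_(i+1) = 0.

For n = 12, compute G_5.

G_0=12  [base 2] 2^(2 + 1) + 2^2  →[2↦3]→  3^(3 + 1) + 3^3 = 108  −1 ⇒ G_1=107
G_1=107  [base 3] 3^(3 + 1) + 2·3^2 + 2·3 + 2  →[3↦4]→  4^(4 + 1) + 2·4^2 + 2·4 + 2 = 1066  −1 ⇒ G_2=1065
G_2=1065  [base 4] 4^(4 + 1) + 2·4^2 + 2·4 + 1  →[4↦5]→  5^(5 + 1) + 2·5^2 + 2·5 + 1 = 15686  −1 ⇒ G_3=15685
G_3=15685  [base 5] 5^(5 + 1) + 2·5^2 + 2·5  →[5↦6]→  6^(6 + 1) + 2·6^2 + 2·6 = 280020  −1 ⇒ G_4=280019
G_4=280019  [base 6] 6^(6 + 1) + 2·6^2 + 6 + 5  →[6↦7]→  7^(7 + 1) + 2·7^2 + 7 + 5 = 5764911  −1 ⇒ G_5=5764910
G_5=5764910  [base 7] 7^(7 + 1) + 2·7^2 + 7 + 4  →[7↦8]→  8^(8 + 1) + 2·8^2 + 8 + 4 = 134217868  −1 ⇒ G_6=134217867

5764910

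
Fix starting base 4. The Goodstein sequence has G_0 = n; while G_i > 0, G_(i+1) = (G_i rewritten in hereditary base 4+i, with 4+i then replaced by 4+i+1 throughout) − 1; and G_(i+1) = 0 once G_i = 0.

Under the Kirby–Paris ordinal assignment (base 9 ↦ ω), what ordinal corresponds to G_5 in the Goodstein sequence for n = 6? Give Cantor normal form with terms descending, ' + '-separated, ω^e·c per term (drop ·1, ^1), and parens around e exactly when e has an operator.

(0) 6|_4 = 4 + 2 ↦ 5 + 2|_5 = 7 ⇒ 6
(1) 6|_5 = 5 + 1 ↦ 6 + 1|_6 = 7 ⇒ 6
(2) 6|_6 = 6 ↦ 7|_7 = 7 ⇒ 6
(3) 6|_7 = 6 ↦ 6|_8 = 6 ⇒ 5
(4) 5|_8 = 5 ↦ 5|_9 = 5 ⇒ 4
(5) 4|_9 = 4 ↦ 4|_10 = 4 ⇒ 3

4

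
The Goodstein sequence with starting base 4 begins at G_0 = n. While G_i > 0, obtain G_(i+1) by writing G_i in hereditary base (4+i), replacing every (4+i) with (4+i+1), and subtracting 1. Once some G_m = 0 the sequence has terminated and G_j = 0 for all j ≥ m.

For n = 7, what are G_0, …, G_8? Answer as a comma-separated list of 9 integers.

7, 7, 7, 7, 7, 6, 5, 4, 3

[0] 7 ≡ 4 + 3 (base 4). Lift 5: 8. −1: 7.
[1] 7 ≡ 5 + 2 (base 5). Lift 6: 8. −1: 7.
[2] 7 ≡ 6 + 1 (base 6). Lift 7: 8. −1: 7.
[3] 7 ≡ 7 (base 7). Lift 8: 8. −1: 7.
[4] 7 ≡ 7 (base 8). Lift 9: 7. −1: 6.
[5] 6 ≡ 6 (base 9). Lift 10: 6. −1: 5.
[6] 5 ≡ 5 (base 10). Lift 11: 5. −1: 4.
[7] 4 ≡ 4 (base 11). Lift 12: 4. −1: 3.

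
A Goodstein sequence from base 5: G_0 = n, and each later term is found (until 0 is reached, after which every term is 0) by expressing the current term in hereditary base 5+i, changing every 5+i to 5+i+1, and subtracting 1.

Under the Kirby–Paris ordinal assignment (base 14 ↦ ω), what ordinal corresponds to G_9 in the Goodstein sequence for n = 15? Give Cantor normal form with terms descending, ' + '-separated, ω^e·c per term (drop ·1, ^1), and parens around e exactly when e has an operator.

G_0=15  [base 5] 3·5  →[5↦6]→  3·6 = 18  −1 ⇒ G_1=17
G_1=17  [base 6] 2·6 + 5  →[6↦7]→  2·7 + 5 = 19  −1 ⇒ G_2=18
G_2=18  [base 7] 2·7 + 4  →[7↦8]→  2·8 + 4 = 20  −1 ⇒ G_3=19
G_3=19  [base 8] 2·8 + 3  →[8↦9]→  2·9 + 3 = 21  −1 ⇒ G_4=20
G_4=20  [base 9] 2·9 + 2  →[9↦10]→  2·10 + 2 = 22  −1 ⇒ G_5=21
G_5=21  [base 10] 2·10 + 1  →[10↦11]→  2·11 + 1 = 23  −1 ⇒ G_6=22
G_6=22  [base 11] 2·11  →[11↦12]→  2·12 = 24  −1 ⇒ G_7=23
G_7=23  [base 12] 12 + 11  →[12↦13]→  13 + 11 = 24  −1 ⇒ G_8=23
G_8=23  [base 13] 13 + 10  →[13↦14]→  14 + 10 = 24  −1 ⇒ G_9=23

ω + 9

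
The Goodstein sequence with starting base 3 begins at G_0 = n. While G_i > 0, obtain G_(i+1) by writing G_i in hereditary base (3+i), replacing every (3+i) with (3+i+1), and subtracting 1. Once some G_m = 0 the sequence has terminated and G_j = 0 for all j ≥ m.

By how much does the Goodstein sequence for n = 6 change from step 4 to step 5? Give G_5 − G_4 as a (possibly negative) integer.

i=0: 6 = 2·3 (b=3); 3→4: 2·4 = 8; 8−1 = 7
i=1: 7 = 4 + 3 (b=4); 4→5: 5 + 3 = 8; 8−1 = 7
i=2: 7 = 5 + 2 (b=5); 5→6: 6 + 2 = 8; 8−1 = 7
i=3: 7 = 6 + 1 (b=6); 6→7: 7 + 1 = 8; 8−1 = 7
i=4: 7 = 7 (b=7); 7→8: 8 = 8; 8−1 = 7

0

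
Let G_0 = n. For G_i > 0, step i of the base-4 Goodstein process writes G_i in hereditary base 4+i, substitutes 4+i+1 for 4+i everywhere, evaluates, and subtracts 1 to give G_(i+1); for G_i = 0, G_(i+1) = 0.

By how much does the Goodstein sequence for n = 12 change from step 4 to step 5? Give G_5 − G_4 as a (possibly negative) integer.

1

12 —HB4→ 3·4 —bump→ 3·5 = 15 —(−1)→ 14
14 —HB5→ 2·5 + 4 —bump→ 2·6 + 4 = 16 —(−1)→ 15
15 —HB6→ 2·6 + 3 —bump→ 2·7 + 3 = 17 —(−1)→ 16
16 —HB7→ 2·7 + 2 —bump→ 2·8 + 2 = 18 —(−1)→ 17
17 —HB8→ 2·8 + 1 —bump→ 2·9 + 1 = 19 —(−1)→ 18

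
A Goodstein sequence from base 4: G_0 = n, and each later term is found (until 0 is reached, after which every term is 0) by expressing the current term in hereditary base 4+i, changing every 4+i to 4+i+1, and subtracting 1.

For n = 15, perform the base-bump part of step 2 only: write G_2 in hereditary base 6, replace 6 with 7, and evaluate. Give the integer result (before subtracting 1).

22

[0] 15 ≡ 3·4 + 3 (base 4). Lift 5: 18. −1: 17.
[1] 17 ≡ 3·5 + 2 (base 5). Lift 6: 20. −1: 19.
[2] 19 ≡ 3·6 + 1 (base 6). Lift 7: 22. −1: 21.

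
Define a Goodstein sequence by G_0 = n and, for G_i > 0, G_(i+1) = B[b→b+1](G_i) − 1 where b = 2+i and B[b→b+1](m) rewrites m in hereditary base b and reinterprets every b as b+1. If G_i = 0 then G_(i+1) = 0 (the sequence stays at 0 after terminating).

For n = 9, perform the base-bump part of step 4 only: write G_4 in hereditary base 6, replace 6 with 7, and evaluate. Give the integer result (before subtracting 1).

2471827

i=0: 9 = 2^(2 + 1) + 1 (b=2); 2→3: 3^(3 + 1) + 1 = 82; 82−1 = 81
i=1: 81 = 3^(3 + 1) (b=3); 3→4: 4^(4 + 1) = 1024; 1024−1 = 1023
i=2: 1023 = 3·4^4 + 3·4^3 + 3·4^2 + 3·4 + 3 (b=4); 4→5: 3·5^5 + 3·5^3 + 3·5^2 + 3·5 + 3 = 9843; 9843−1 = 9842
i=3: 9842 = 3·5^5 + 3·5^3 + 3·5^2 + 3·5 + 2 (b=5); 5→6: 3·6^6 + 3·6^3 + 3·6^2 + 3·6 + 2 = 140744; 140744−1 = 140743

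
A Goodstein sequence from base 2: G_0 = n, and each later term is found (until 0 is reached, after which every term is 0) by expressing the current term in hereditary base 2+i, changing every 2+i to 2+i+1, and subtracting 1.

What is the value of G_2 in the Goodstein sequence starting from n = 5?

255

base 2: 5 = 2^2 + 1; at 3: 3^3 + 1 = 28; next = 27
base 3: 27 = 3^3; at 4: 4^4 = 256; next = 255
base 4: 255 = 3·4^3 + 3·4^2 + 3·4 + 3; at 5: 3·5^3 + 3·5^2 + 3·5 + 3 = 468; next = 467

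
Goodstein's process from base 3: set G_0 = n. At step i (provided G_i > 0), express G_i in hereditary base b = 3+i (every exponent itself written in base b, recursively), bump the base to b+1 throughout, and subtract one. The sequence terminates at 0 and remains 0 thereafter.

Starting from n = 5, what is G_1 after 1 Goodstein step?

i=0: 5 = 3 + 2 (b=3); 3→4: 4 + 2 = 6; 6−1 = 5
i=1: 5 = 4 + 1 (b=4); 4→5: 5 + 1 = 6; 6−1 = 5

5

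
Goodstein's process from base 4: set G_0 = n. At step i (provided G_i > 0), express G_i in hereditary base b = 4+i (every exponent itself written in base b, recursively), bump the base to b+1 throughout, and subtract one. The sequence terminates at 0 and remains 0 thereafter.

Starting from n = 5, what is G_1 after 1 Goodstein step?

(0) 5|_4 = 4 + 1 ↦ 5 + 1|_5 = 6 ⇒ 5
(1) 5|_5 = 5 ↦ 6|_6 = 6 ⇒ 5

5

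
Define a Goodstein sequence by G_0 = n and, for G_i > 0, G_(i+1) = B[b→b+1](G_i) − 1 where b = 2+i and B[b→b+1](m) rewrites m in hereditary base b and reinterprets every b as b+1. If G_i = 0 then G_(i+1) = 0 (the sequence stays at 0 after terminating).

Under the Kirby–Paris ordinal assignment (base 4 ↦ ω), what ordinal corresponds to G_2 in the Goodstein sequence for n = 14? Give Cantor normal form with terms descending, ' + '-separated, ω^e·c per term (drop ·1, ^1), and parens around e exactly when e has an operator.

base 2: 14 = 2^(2 + 1) + 2^2 + 2; at 3: 3^(3 + 1) + 3^3 + 3 = 111; next = 110
base 3: 110 = 3^(3 + 1) + 3^3 + 2; at 4: 4^(4 + 1) + 4^4 + 2 = 1282; next = 1281

ω^(ω + 1) + ω^ω + 1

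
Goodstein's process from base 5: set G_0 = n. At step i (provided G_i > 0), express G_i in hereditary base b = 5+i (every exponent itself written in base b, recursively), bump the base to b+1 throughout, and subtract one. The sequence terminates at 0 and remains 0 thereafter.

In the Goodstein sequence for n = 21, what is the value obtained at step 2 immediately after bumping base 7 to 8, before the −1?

step 0: 21 = 4·5 + 1; sub 6 for 5: 4·6 + 1; = 25; G_1 = 25−1 = 24
step 1: 24 = 4·6; sub 7 for 6: 4·7; = 28; G_2 = 28−1 = 27
step 2: 27 = 3·7 + 6; sub 8 for 7: 3·8 + 6; = 30; G_3 = 30−1 = 29

30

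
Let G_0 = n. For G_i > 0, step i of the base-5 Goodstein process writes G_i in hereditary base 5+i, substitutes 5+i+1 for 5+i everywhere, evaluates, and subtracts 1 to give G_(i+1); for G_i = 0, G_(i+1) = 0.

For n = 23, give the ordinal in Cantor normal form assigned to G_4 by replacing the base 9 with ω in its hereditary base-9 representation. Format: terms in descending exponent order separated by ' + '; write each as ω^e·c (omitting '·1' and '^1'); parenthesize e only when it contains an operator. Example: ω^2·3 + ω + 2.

23 —HB5→ 4·5 + 3 —bump→ 4·6 + 3 = 27 —(−1)→ 26
26 —HB6→ 4·6 + 2 —bump→ 4·7 + 2 = 30 —(−1)→ 29
29 —HB7→ 4·7 + 1 —bump→ 4·8 + 1 = 33 —(−1)→ 32
32 —HB8→ 4·8 —bump→ 4·9 = 36 —(−1)→ 35

ω·3 + 8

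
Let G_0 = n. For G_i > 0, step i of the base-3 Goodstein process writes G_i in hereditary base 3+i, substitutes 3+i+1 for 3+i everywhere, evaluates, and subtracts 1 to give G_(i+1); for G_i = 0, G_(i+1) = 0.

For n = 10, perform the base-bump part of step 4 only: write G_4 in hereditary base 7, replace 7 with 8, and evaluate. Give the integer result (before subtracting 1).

34

step 0: 10 = 3^2 + 1; sub 4 for 3: 4^2 + 1; = 17; G_1 = 17−1 = 16
step 1: 16 = 4^2; sub 5 for 4: 5^2; = 25; G_2 = 25−1 = 24
step 2: 24 = 4·5 + 4; sub 6 for 5: 4·6 + 4; = 28; G_3 = 28−1 = 27
step 3: 27 = 4·6 + 3; sub 7 for 6: 4·7 + 3; = 31; G_4 = 31−1 = 30
step 4: 30 = 4·7 + 2; sub 8 for 7: 4·8 + 2; = 34; G_5 = 34−1 = 33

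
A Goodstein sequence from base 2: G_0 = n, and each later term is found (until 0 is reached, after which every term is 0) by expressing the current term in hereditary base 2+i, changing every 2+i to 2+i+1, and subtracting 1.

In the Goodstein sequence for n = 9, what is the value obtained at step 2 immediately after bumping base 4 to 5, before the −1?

9843

9 —HB2→ 2^(2 + 1) + 1 —bump→ 3^(3 + 1) + 1 = 82 —(−1)→ 81
81 —HB3→ 3^(3 + 1) —bump→ 4^(4 + 1) = 1024 —(−1)→ 1023
1023 —HB4→ 3·4^4 + 3·4^3 + 3·4^2 + 3·4 + 3 —bump→ 3·5^5 + 3·5^3 + 3·5^2 + 3·5 + 3 = 9843 —(−1)→ 9842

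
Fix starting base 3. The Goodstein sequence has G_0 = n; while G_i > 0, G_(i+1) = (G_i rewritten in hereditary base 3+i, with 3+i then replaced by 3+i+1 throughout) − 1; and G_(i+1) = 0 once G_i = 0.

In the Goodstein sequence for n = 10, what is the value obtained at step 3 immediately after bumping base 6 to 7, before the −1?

G_0 = 10. HB_3(10) = 3^2 + 1. Bump = 17. G_1 = 16.
G_1 = 16. HB_4(16) = 4^2. Bump = 25. G_2 = 24.
G_2 = 24. HB_5(24) = 4·5 + 4. Bump = 28. G_3 = 27.
G_3 = 27. HB_6(27) = 4·6 + 3. Bump = 31. G_4 = 30.

31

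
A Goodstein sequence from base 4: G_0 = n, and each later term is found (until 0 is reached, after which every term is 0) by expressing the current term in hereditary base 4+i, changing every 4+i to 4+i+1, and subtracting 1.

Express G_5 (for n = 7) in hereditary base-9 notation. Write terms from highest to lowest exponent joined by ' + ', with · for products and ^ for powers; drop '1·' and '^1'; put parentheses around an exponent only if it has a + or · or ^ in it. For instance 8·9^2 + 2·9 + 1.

7 —HB4→ 4 + 3 —bump→ 5 + 3 = 8 —(−1)→ 7
7 —HB5→ 5 + 2 —bump→ 6 + 2 = 8 —(−1)→ 7
7 —HB6→ 6 + 1 —bump→ 7 + 1 = 8 —(−1)→ 7
7 —HB7→ 7 —bump→ 8 = 8 —(−1)→ 7
7 —HB8→ 7 —bump→ 7 = 7 —(−1)→ 6
6 —HB9→ 6 —bump→ 6 = 6 —(−1)→ 5

6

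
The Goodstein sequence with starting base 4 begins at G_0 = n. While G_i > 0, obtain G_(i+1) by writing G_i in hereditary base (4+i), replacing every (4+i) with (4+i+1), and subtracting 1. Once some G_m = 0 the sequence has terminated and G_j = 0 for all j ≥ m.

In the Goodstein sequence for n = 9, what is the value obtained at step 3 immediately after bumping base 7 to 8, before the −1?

12

G_0=9  [base 4] 2·4 + 1  →[4↦5]→  2·5 + 1 = 11  −1 ⇒ G_1=10
G_1=10  [base 5] 2·5  →[5↦6]→  2·6 = 12  −1 ⇒ G_2=11
G_2=11  [base 6] 6 + 5  →[6↦7]→  7 + 5 = 12  −1 ⇒ G_3=11
G_3=11  [base 7] 7 + 4  →[7↦8]→  8 + 4 = 12  −1 ⇒ G_4=11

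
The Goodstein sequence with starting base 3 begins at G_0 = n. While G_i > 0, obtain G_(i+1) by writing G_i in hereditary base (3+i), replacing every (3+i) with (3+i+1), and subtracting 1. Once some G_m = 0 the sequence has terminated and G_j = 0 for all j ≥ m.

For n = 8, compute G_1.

(0) 8|_3 = 2·3 + 2 ↦ 2·4 + 2|_4 = 10 ⇒ 9
(1) 9|_4 = 2·4 + 1 ↦ 2·5 + 1|_5 = 11 ⇒ 10

9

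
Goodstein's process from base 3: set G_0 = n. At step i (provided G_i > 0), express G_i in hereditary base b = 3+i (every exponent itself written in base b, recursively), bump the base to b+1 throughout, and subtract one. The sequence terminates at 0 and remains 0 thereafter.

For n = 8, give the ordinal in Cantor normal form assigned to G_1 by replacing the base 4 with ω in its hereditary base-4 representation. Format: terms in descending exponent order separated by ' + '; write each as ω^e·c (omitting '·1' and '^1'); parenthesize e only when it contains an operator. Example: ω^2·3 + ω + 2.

ω·2 + 1

G_0 = 8. HB_3(8) = 2·3 + 2. Bump = 10. G_1 = 9.
G_1 = 9. HB_4(9) = 2·4 + 1. Bump = 11. G_2 = 10.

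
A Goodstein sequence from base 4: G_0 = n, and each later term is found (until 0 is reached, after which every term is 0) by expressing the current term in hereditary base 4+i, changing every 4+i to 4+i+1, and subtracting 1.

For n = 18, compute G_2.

18 —HB4→ 4^2 + 2 —bump→ 5^2 + 2 = 27 —(−1)→ 26
26 —HB5→ 5^2 + 1 —bump→ 6^2 + 1 = 37 —(−1)→ 36
36 —HB6→ 6^2 —bump→ 7^2 = 49 —(−1)→ 48

36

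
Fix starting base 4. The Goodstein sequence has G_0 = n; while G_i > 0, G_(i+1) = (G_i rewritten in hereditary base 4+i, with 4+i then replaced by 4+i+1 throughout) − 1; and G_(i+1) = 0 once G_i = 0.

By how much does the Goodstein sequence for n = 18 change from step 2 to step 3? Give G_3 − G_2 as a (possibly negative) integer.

G_0 = 18. HB_4(18) = 4^2 + 2. Bump = 27. G_1 = 26.
G_1 = 26. HB_5(26) = 5^2 + 1. Bump = 37. G_2 = 36.
G_2 = 36. HB_6(36) = 6^2. Bump = 49. G_3 = 48.

12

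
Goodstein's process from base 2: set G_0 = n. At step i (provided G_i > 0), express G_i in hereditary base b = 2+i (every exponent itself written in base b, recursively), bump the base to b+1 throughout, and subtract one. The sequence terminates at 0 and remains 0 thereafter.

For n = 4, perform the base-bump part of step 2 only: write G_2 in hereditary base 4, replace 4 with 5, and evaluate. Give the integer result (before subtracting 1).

base 2: 4 = 2^2; at 3: 3^3 = 27; next = 26
base 3: 26 = 2·3^2 + 2·3 + 2; at 4: 2·4^2 + 2·4 + 2 = 42; next = 41
base 4: 41 = 2·4^2 + 2·4 + 1; at 5: 2·5^2 + 2·5 + 1 = 61; next = 60

61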